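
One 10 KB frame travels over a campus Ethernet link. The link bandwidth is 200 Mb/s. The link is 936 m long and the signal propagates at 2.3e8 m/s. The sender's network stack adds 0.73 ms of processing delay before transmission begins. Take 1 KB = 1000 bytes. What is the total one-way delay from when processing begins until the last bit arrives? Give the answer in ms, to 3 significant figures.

1.13 ms

L = 80000 bits.
Transmission delay = L/R = 80000 / 200000000 = 0.4 ms.
Propagation delay = d/s = 936 m / 2.3e+08 m/s = 0.00406957 ms.
Plus processing delay 0.73 ms = 0.73 ms.
Total = 1.13 ms.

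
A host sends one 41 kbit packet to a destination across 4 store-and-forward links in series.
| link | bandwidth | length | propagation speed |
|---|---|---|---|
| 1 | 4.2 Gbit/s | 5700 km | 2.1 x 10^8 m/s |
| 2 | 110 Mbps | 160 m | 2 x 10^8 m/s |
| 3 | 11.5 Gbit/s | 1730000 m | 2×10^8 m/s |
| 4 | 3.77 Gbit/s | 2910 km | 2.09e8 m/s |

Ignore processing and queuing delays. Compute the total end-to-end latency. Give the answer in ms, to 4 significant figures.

L = 41000 bits.
Transmission delays (L/R per hop): 0.0097619, 0.372727, 0.00356522, 0.0108753 ms; sum = 0.39693 ms.
Propagation delays (d/s per hop): 27.1429, 0.0008, 8.65, 13.9234 ms; sum = 49.7171 ms.
End-to-end = 50.11 ms.

50.11 ms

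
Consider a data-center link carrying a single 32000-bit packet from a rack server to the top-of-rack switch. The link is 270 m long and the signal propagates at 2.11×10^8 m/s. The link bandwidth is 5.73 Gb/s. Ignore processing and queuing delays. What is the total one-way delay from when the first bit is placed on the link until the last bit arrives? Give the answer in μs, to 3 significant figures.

Transmission delay = L/R = 32000 / 5730000000 = 5.58464 μs.
Propagation delay = d/s = 270 m / 211000000 m/s = 1.27962 μs.
Total = 6.86 μs.

6.86 μs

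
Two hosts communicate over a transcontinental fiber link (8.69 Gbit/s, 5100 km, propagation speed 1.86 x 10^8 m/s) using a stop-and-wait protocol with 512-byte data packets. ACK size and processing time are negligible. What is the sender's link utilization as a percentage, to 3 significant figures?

0.000860 %

t_tx = L/R = 4096/8690000000 = 4.71346e-07 s.
t_prop = 5100000/186000000 = 0.0274194 s; RTT = 0.0548387 s.
Cycle = t_tx + RTT = 0.0548392 s.
Utilization = t_tx / cycle = 4.71346e-07/0.0548392 = 0.000860 %.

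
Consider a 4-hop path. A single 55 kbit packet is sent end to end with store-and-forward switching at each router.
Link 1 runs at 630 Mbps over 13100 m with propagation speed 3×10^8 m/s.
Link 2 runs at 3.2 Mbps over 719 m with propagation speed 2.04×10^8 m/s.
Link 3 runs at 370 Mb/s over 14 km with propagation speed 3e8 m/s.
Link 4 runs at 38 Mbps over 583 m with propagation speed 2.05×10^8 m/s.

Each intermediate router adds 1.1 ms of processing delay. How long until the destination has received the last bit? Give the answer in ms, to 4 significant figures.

L = 55000 bits.
Transmission delays (L/R per hop): 0.0873016, 17.1875, 0.148649, 1.44737 ms; sum = 18.8708 ms.
Propagation delays (d/s per hop): 0.0436667, 0.00352451, 0.0466667, 0.0028439 ms; sum = 0.0967017 ms.
Processing at 3 router(s): 3 × 1.1 ms = 3.3 ms.
End-to-end = 22.27 ms.

22.27 ms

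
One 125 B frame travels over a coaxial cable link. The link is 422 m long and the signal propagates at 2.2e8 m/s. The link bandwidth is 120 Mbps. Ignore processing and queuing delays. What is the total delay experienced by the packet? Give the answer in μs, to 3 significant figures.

10.3 μs

L = 125 × 8 = 1000 bits.
Transmission delay = L/R = 1000 / 120000000 = 8.33333 μs.
Propagation delay = d/s = 422 m / 2.2e+08 m/s = 1.91818 μs.
Total = 10.3 μs.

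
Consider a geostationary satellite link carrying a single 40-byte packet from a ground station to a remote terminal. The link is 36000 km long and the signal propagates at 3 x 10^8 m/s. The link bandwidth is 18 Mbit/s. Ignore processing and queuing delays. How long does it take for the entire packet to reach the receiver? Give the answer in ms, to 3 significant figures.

L = 40 × 8 = 320 bits.
Transmission delay = L/R = 320 / 18000000 = 0.0177778 ms.
Propagation delay = d/s = 36000000 m / 300000000 m/s = 120 ms.
Total = 120 ms.

120 ms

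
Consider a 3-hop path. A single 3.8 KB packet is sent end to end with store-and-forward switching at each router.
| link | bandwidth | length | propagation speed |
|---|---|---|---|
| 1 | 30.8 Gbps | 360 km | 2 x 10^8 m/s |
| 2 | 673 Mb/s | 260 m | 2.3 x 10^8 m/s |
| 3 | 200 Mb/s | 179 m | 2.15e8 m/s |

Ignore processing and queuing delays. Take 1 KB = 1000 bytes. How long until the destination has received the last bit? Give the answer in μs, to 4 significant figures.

L = 30400 bits.
Transmission delays (L/R per hop): 0.987013, 45.1709, 152 μs; sum = 198.158 μs.
Propagation delays (d/s per hop): 1800, 1.13043, 0.832558 μs; sum = 1801.96 μs.
End-to-end = 2000 μs.

2000 μs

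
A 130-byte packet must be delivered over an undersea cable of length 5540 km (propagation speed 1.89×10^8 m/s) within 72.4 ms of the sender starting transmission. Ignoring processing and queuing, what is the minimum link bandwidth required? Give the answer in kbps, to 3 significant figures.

24.1 kbps

L = 1040 bits.
Propagation delay = 5540000 / 189000000 = 29.3122 ms.
Transmission budget = 72.4 − 29.3122 = 43.0878 ms.
R ≥ L / t_tx = 1040 bits / 0.0430878 s = 24.1 kbps.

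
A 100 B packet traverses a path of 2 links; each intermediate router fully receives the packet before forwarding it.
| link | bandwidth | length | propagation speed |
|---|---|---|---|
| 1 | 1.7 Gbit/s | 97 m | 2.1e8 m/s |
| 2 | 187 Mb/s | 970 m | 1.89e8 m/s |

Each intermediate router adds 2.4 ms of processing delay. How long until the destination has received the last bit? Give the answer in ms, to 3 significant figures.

2.41 ms

L = 100 × 8 = 800 bits.
Transmission delays (L/R per hop): 0.000470588, 0.00427807 ms; sum = 0.00474866 ms.
Propagation delays (d/s per hop): 0.000461905, 0.00513228 ms; sum = 0.00559418 ms.
Processing at 1 router(s): 1 × 2.4 ms = 2.4 ms.
End-to-end = 2.41 ms.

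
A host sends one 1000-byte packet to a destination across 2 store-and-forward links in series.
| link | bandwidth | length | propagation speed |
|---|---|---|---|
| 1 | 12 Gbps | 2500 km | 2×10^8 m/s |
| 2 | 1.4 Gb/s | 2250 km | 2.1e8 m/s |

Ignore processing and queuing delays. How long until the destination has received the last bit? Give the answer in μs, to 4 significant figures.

23220 μs

L = 1000 × 8 = 8000 bits.
Transmission delays (L/R per hop): 0.666667, 5.71429 μs; sum = 6.38095 μs.
Propagation delays (d/s per hop): 12500, 10714.3 μs; sum = 23214.3 μs.
End-to-end = 23220 μs.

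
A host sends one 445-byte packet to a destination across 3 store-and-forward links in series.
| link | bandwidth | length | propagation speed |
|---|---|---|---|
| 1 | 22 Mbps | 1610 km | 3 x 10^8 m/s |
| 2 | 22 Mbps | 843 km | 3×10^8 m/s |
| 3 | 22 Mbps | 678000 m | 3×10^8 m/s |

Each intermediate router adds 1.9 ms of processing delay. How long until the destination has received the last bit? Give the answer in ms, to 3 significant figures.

L = 445 × 8 = 3560 bits.
Transmission delay per hop = L/R = 3560/22000000 = 0.161818 ms; 3 hops → 0.485455 ms.
Propagation delays (d/s per hop): 5.36667, 2.81, 2.26 ms; sum = 10.4367 ms.
Processing at 2 router(s): 2 × 1.9 ms = 3.8 ms.
End-to-end = 14.7 ms.

14.7 ms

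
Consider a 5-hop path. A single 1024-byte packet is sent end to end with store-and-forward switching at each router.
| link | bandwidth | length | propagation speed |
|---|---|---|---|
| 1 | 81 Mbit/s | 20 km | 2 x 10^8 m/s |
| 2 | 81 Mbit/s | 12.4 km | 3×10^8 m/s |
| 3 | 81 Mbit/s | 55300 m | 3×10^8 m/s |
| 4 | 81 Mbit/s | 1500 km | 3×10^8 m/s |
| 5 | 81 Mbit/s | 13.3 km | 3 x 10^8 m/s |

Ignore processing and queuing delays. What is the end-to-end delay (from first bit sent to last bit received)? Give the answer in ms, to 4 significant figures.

L = 1024 × 8 = 8192 bits.
Transmission delay per hop = L/R = 8192/81000000 = 0.101136 ms; 5 hops → 0.505679 ms.
Propagation delays (d/s per hop): 0.1, 0.0413333, 0.184333, 5, 0.0443333 ms; sum = 5.37 ms.
End-to-end = 5.876 ms.

5.876 ms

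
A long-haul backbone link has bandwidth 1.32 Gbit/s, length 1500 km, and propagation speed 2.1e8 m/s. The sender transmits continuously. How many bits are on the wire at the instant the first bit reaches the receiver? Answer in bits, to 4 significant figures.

9429000 bits

Propagation delay = 1500000 / 210000000 = 0.00714286 s.
BDP = R × t_prop = 1320000000 × 0.00714286 = 9428570 bits.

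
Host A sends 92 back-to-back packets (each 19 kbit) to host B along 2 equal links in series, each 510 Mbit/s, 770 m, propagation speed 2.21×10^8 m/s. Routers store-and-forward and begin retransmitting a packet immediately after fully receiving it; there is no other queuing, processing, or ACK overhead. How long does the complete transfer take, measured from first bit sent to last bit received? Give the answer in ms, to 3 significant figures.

Per-hop transmission t_tx = L/R = 19000/510000000 = 0.0372549 ms.
Per-hop propagation t_prop = 770/221000000 = 0.00348416 ms.
Pipeline fill: first packet needs 2·t_tx to clear all hops; remaining 91 packets each add one t_tx.
Total = (2+92-1)·t_tx + 2·t_prop = 93·0.0372549 + 2·0.00348416 = 3.47 ms.

3.47 ms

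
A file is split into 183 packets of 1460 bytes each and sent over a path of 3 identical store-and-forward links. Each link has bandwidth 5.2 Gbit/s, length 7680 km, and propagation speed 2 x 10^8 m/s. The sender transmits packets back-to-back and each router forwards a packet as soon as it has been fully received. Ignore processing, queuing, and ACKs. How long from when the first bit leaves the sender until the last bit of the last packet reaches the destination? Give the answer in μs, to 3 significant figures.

116000 μs

Per-hop transmission t_tx = L/R = 11680/5200000000 = 2.24615 μs.
Per-hop propagation t_prop = 7680000/200000000 = 38400 μs.
Pipeline fill: first packet needs 3·t_tx to clear all hops; remaining 182 packets each add one t_tx.
Total = (3+183-1)·t_tx + 3·t_prop = 185·2.24615 + 3·38400 = 116000 μs.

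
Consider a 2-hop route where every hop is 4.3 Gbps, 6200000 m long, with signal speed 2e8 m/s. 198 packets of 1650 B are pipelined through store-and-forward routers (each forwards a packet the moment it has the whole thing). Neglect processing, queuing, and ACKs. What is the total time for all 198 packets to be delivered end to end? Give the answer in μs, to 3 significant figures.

Per-hop transmission t_tx = L/R = 13200/4300000000 = 3.06977 μs.
Per-hop propagation t_prop = 6200000/200000000 = 31000 μs.
Pipeline fill: first packet needs 2·t_tx to clear all hops; remaining 197 packets each add one t_tx.
Total = (2+198-1)·t_tx + 2·t_prop = 199·3.06977 + 2·31000 = 62600 μs.

62600 μs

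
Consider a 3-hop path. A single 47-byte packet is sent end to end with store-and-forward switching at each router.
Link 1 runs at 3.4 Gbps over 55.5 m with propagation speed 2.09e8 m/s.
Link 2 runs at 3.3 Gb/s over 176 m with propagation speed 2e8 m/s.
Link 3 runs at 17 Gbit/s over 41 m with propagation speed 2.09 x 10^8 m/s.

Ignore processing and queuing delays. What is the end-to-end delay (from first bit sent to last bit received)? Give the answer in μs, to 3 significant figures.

L = 47 × 8 = 376 bits.
Transmission delays (L/R per hop): 0.110588, 0.113939, 0.0221176 μs; sum = 0.246645 μs.
Propagation delays (d/s per hop): 0.26555, 0.88, 0.196172 μs; sum = 1.34172 μs.
End-to-end = 1.59 μs.

1.59 μs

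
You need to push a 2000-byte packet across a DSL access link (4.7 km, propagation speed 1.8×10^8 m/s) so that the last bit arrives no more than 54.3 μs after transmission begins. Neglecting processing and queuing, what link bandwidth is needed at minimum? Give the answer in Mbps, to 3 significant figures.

568 Mbps

L = 16000 bits.
Propagation delay = 4700 / 180000000 = 26.1111 μs.
Transmission budget = 54.3 − 26.1111 = 28.1889 μs.
R ≥ L / t_tx = 16000 bits / 2.81889e-05 s = 568 Mbps.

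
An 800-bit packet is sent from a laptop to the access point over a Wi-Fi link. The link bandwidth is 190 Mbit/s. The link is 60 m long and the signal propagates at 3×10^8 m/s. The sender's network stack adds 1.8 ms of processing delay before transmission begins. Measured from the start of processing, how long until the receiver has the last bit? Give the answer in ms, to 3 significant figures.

1.80 ms

Transmission delay = L/R = 800 / 190000000 = 0.00421053 ms.
Propagation delay = d/s = 60 m / 300000000 m/s = 0.0002 ms.
Plus processing delay 1.8 ms = 1.8 ms.
Total = 1.80 ms.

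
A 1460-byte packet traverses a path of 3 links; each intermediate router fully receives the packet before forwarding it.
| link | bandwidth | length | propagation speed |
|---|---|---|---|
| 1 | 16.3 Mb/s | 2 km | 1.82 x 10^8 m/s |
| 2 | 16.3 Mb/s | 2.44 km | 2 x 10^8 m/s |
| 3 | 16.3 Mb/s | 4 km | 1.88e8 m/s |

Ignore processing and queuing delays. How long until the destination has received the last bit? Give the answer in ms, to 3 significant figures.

2.19 ms

L = 1460 × 8 = 11680 bits.
Transmission delay per hop = L/R = 11680/16300000 = 0.716564 ms; 3 hops → 2.14969 ms.
Propagation delays (d/s per hop): 0.010989, 0.0122, 0.0212766 ms; sum = 0.0444656 ms.
End-to-end = 2.19 ms.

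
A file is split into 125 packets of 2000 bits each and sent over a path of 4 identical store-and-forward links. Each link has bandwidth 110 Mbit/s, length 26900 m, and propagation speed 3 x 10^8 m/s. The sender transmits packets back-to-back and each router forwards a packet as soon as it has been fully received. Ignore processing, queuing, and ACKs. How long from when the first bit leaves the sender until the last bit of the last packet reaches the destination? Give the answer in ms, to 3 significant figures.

Per-hop transmission t_tx = L/R = 2000/110000000 = 0.0181818 ms.
Per-hop propagation t_prop = 26900/300000000 = 0.0896667 ms.
Pipeline fill: first packet needs 4·t_tx to clear all hops; remaining 124 packets each add one t_tx.
Total = (4+125-1)·t_tx + 4·t_prop = 128·0.0181818 + 4·0.0896667 = 2.69 ms.

2.69 ms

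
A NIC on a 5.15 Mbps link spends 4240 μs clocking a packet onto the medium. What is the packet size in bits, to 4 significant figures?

L = R × t_tx = 5150000 b/s × 0.00424 s = 21836 bits.

21840 bits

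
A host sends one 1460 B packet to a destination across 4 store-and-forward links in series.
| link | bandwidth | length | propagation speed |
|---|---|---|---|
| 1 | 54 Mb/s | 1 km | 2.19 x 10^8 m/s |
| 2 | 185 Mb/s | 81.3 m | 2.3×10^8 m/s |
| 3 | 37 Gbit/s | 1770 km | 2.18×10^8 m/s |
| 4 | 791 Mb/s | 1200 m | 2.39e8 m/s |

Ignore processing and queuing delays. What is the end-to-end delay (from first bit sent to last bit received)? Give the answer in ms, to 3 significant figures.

L = 1460 × 8 = 11680 bits.
Transmission delays (L/R per hop): 0.216296, 0.0631351, 0.000315676, 0.0147661 ms; sum = 0.294513 ms.
Propagation delays (d/s per hop): 0.00456621, 0.000353478, 8.11927, 0.00502092 ms; sum = 8.12921 ms.
End-to-end = 8.42 ms.

8.42 ms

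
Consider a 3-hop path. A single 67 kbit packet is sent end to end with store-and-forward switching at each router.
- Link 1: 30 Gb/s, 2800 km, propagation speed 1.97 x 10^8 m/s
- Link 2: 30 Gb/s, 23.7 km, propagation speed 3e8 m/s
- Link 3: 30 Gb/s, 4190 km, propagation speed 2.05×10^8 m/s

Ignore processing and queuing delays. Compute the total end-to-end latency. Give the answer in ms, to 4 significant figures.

L = 67000 bits.
Transmission delay per hop = L/R = 67000/30000000000 = 0.00223333 ms; 3 hops → 0.0067 ms.
Propagation delays (d/s per hop): 14.2132, 0.079, 20.439 ms; sum = 34.7312 ms.
End-to-end = 34.74 ms.

34.74 ms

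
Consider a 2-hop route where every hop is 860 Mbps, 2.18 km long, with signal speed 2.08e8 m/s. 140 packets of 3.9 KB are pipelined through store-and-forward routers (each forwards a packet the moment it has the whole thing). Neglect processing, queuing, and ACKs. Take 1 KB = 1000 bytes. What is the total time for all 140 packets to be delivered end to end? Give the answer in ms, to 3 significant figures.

Per-hop transmission t_tx = L/R = 31200/860000000 = 0.0362791 ms.
Per-hop propagation t_prop = 2180/208000000 = 0.0104808 ms.
Pipeline fill: first packet needs 2·t_tx to clear all hops; remaining 139 packets each add one t_tx.
Total = (2+140-1)·t_tx + 2·t_prop = 141·0.0362791 + 2·0.0104808 = 5.14 ms.

5.14 ms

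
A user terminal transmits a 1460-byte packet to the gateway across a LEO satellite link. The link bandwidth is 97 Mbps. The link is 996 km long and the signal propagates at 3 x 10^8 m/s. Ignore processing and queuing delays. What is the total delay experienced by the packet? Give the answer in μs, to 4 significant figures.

3440 μs

L = 1460 × 8 = 11680 bits.
Transmission delay = L/R = 11680 / 97000000 = 120.412 μs.
Propagation delay = d/s = 996000 m / 300000000 m/s = 3320 μs.
Total = 3440 μs.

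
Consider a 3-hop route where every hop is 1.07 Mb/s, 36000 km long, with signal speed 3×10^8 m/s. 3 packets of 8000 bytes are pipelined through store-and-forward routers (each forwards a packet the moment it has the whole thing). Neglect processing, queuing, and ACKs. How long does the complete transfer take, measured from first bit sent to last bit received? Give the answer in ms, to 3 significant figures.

Per-hop transmission t_tx = L/R = 64000/1070000 = 59.8131 ms.
Per-hop propagation t_prop = 36000000/300000000 = 120 ms.
Pipeline fill: first packet needs 3·t_tx to clear all hops; remaining 2 packets each add one t_tx.
Total = (3+3-1)·t_tx + 3·t_prop = 5·59.8131 + 3·120 = 659 ms.

659 ms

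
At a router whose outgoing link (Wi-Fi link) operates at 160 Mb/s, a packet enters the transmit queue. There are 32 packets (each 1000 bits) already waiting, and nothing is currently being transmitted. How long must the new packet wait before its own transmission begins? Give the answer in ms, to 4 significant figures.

0.2000 ms

Each queued packet: L/R = 1000/160000000 = 0.00625 ms.
32 queued → 0.2 ms.
Queuing delay = 0.2000 ms.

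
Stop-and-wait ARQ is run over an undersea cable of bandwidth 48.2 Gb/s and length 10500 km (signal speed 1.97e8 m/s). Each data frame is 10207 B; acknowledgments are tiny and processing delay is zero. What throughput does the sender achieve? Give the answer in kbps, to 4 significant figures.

766.0 kbps

t_tx = L/R = 81656/48200000000 = 1.69411e-06 s.
t_prop = 10500000/197000000 = 0.0532995 s; RTT = 0.106599 s.
Cycle = t_tx + RTT = 0.106601 s.
Throughput = L / cycle = 81656 / 0.106601 = 766.0 kbps.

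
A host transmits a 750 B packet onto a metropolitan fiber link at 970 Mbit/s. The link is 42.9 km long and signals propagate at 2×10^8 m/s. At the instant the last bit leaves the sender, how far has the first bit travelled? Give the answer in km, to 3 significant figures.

1.24 km

t_tx = L/R = 6000/970000000 = 6.18557e-06 s.
Distance = s × t_tx = 200000000 × 6.18557e-06 = 1.24 km.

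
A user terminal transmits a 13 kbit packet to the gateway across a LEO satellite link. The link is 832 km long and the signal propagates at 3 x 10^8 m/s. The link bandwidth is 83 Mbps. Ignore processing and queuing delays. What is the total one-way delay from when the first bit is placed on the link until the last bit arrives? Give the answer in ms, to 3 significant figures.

2.93 ms

L = 13000 bits.
Transmission delay = L/R = 13000 / 83000000 = 0.156627 ms.
Propagation delay = d/s = 832000 m / 300000000 m/s = 2.77333 ms.
Total = 2.93 ms.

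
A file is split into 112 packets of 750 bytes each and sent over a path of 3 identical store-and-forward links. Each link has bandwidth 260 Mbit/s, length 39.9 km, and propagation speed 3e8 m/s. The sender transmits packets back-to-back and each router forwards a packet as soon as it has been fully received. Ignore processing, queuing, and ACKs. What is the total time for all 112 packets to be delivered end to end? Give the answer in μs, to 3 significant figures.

3030 μs

Per-hop transmission t_tx = L/R = 6000/260000000 = 23.0769 μs.
Per-hop propagation t_prop = 39900/300000000 = 133 μs.
Pipeline fill: first packet needs 3·t_tx to clear all hops; remaining 111 packets each add one t_tx.
Total = (3+112-1)·t_tx + 3·t_prop = 114·23.0769 + 3·133 = 3030 μs.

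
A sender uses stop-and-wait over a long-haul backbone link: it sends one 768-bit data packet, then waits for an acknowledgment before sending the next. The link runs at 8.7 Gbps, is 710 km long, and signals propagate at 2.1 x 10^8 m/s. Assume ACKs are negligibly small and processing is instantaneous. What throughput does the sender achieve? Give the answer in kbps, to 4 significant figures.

113.6 kbps

t_tx = L/R = 768/8700000000 = 8.82759e-08 s.
t_prop = 710000/210000000 = 0.00338095 s; RTT = 0.0067619 s.
Cycle = t_tx + RTT = 0.00676199 s.
Throughput = L / cycle = 768 / 0.00676199 = 113.6 kbps.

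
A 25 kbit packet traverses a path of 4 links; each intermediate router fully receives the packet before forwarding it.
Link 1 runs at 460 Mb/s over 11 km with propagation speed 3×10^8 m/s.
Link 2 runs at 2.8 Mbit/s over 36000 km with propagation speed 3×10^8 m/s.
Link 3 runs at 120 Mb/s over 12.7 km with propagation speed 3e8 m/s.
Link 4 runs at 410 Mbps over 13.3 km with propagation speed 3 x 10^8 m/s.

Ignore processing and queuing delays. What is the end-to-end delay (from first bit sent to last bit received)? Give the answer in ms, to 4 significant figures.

L = 25000 bits.
Transmission delays (L/R per hop): 0.0543478, 8.92857, 0.208333, 0.0609756 ms; sum = 9.25223 ms.
Propagation delays (d/s per hop): 0.0366667, 120, 0.0423333, 0.0443333 ms; sum = 120.123 ms.
End-to-end = 129.4 ms.

129.4 ms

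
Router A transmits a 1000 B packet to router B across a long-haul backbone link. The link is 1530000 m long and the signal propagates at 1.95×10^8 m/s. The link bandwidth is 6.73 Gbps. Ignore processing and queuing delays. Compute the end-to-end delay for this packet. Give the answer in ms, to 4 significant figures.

7.847 ms

L = 1000 × 8 = 8000 bits.
Transmission delay = L/R = 8000 / 6730000000 = 0.00118871 ms.
Propagation delay = d/s = 1530000 m / 195000000 m/s = 7.84615 ms.
Total = 7.847 ms.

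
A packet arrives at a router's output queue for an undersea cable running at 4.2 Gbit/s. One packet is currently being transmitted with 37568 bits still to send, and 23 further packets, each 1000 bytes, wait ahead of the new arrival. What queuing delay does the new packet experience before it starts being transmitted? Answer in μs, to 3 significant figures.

52.8 μs

Each queued packet: L/R = 8000/4200000000 = 1.90476 μs.
23 queued → 43.8095 μs.
Plus remaining 37568 bits of current packet: 8.94476 μs.
Queuing delay = 52.8 μs.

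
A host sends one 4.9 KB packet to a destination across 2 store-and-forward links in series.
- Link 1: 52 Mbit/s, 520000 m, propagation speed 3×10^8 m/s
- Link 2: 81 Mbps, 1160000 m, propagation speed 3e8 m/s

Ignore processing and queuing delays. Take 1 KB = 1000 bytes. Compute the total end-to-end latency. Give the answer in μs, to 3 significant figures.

L = 39200 bits.
Transmission delays (L/R per hop): 753.846, 483.951 μs; sum = 1237.8 μs.
Propagation delays (d/s per hop): 1733.33, 3866.67 μs; sum = 5600 μs.
End-to-end = 6840 μs.

6840 μs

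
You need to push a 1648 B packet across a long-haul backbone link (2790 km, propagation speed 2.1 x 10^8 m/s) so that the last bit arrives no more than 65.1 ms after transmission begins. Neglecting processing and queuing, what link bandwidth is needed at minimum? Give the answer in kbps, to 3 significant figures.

L = 13184 bits.
Propagation delay = 2790000 / 210000000 = 13.2857 ms.
Transmission budget = 65.1 − 13.2857 = 51.8143 ms.
R ≥ L / t_tx = 13184 bits / 0.0518143 s = 254 kbps.

254 kbps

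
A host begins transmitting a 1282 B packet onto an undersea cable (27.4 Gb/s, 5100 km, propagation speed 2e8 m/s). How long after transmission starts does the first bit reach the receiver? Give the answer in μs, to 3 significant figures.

First bit experiences only propagation delay: d/s = 5100000/200000000 = 25500 μs.

25500 μs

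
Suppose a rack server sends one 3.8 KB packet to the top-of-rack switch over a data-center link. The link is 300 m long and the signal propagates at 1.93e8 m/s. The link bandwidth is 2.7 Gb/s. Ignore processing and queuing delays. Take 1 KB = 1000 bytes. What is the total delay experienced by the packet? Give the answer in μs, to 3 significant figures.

12.8 μs

L = 30400 bits.
Transmission delay = L/R = 30400 / 2700000000 = 11.2593 μs.
Propagation delay = d/s = 300 m / 193000000 m/s = 1.5544 μs.
Total = 12.8 μs.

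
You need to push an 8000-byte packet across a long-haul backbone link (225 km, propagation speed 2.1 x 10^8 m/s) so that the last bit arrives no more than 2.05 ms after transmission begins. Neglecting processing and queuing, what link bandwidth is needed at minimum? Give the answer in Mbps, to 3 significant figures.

L = 64000 bits.
Propagation delay = 225000 / 210000000 = 1.07143 ms.
Transmission budget = 2.05 − 1.07143 = 0.978571 ms.
R ≥ L / t_tx = 64000 bits / 0.000978571 s = 65.4 Mbps.

65.4 Mbps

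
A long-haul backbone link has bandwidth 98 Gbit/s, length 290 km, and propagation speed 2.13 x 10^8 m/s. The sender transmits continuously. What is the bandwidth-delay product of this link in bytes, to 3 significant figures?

Propagation delay = 290000 / 213000000 = 0.0013615 s.
BDP = R × t_prop = 98000000000 × 0.0013615 = 133427000 bits.
In bytes: 133427000/8 = 16700000 bytes.

16700000 bytes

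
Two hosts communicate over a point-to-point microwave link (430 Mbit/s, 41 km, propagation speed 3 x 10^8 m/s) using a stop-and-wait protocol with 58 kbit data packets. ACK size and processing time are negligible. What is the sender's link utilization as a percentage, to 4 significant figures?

t_tx = L/R = 58000/430000000 = 0.000134884 s.
t_prop = 41000/300000000 = 0.000136667 s; RTT = 0.000273333 s.
Cycle = t_tx + RTT = 0.000408217 s.
Utilization = t_tx / cycle = 0.000134884/0.000408217 = 33.04 %.

33.04 %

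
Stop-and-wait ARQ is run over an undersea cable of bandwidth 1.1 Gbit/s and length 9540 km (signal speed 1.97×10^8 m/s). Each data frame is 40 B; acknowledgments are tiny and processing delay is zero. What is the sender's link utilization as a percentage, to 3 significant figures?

t_tx = L/R = 320/1100000000 = 2.90909e-07 s.
t_prop = 9540000/197000000 = 0.0484264 s; RTT = 0.0968528 s.
Cycle = t_tx + RTT = 0.0968531 s.
Utilization = t_tx / cycle = 2.90909e-07/0.0968531 = 0.000300 %.

0.000300 %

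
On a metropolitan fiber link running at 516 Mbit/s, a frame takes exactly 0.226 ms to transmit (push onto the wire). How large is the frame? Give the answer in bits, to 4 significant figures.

L = R × t_tx = 516000000 b/s × 0.000226 s = 116616 bits.

116600 bits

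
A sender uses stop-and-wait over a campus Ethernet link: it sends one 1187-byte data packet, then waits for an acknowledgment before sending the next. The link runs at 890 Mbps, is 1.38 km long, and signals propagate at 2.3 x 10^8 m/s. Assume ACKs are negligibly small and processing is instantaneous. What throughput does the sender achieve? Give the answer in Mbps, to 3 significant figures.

t_tx = L/R = 9496/890000000 = 1.06697e-05 s.
t_prop = 1380/2.3e+08 = 6e-06 s; RTT = 1.2e-05 s.
Cycle = t_tx + RTT = 2.26697e-05 s.
Throughput = L / cycle = 9496 / 2.26697e-05 = 419 Mbps.

419 Mbps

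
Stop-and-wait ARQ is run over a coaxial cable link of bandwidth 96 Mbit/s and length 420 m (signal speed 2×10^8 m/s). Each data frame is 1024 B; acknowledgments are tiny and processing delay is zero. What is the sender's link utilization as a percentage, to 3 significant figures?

t_tx = L/R = 8192/96000000 = 8.53333e-05 s.
t_prop = 420/200000000 = 2.1e-06 s; RTT = 4.2e-06 s.
Cycle = t_tx + RTT = 8.95333e-05 s.
Utilization = t_tx / cycle = 8.53333e-05/8.95333e-05 = 95.3 %.

95.3 %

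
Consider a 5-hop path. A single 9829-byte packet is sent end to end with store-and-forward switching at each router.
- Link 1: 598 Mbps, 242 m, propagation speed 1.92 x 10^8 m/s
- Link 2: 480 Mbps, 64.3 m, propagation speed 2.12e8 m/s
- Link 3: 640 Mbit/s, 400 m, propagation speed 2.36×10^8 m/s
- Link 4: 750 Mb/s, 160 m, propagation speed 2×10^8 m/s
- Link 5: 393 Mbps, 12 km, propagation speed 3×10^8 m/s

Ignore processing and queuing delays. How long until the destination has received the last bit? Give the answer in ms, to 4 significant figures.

L = 9829 × 8 = 78632 bits.
Transmission delays (L/R per hop): 0.131492, 0.163817, 0.122863, 0.104843, 0.200081 ms; sum = 0.723095 ms.
Propagation delays (d/s per hop): 0.00126042, 0.000303302, 0.00169492, 0.0008, 0.04 ms; sum = 0.0440586 ms.
End-to-end = 0.7672 ms.

0.7672 ms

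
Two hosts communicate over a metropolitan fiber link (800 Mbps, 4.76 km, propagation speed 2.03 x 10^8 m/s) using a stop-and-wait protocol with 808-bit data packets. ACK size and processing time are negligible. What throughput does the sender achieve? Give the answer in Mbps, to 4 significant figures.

16.87 Mbps

t_tx = L/R = 808/800000000 = 1.01e-06 s.
t_prop = 4760/2.03e+08 = 2.34483e-05 s; RTT = 4.68966e-05 s.
Cycle = t_tx + RTT = 4.79066e-05 s.
Throughput = L / cycle = 808 / 4.79066e-05 = 16.87 Mbps.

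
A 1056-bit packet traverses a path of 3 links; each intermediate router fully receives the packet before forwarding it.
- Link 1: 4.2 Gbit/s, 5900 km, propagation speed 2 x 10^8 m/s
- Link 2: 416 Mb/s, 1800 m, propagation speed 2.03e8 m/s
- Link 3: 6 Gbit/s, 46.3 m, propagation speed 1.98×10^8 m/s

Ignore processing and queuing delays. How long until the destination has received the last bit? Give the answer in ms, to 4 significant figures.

29.51 ms

Transmission delays (L/R per hop): 0.000251429, 0.00253846, 0.000176 ms; sum = 0.00296589 ms.
Propagation delays (d/s per hop): 29.5, 0.008867, 0.000233838 ms; sum = 29.5091 ms.
End-to-end = 29.51 ms.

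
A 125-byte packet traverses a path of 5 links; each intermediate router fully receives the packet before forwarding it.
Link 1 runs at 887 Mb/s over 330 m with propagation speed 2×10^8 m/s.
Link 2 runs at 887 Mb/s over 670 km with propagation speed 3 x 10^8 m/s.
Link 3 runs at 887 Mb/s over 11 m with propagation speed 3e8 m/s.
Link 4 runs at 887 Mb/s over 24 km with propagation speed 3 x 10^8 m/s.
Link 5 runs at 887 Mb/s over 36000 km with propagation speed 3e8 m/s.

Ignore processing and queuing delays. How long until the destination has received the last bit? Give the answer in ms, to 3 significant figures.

122 ms

L = 125 × 8 = 1000 bits.
Transmission delay per hop = L/R = 1000/887000000 = 0.0011274 ms; 5 hops → 0.00563698 ms.
Propagation delays (d/s per hop): 0.00165, 2.23333, 3.66667e-05, 0.08, 120 ms; sum = 122.315 ms.
End-to-end = 122 ms.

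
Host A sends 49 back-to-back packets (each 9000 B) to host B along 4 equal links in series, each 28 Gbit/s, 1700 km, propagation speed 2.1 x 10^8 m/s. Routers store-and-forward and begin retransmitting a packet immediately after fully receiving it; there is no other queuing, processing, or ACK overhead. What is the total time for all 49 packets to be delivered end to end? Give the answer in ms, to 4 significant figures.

Per-hop transmission t_tx = L/R = 72000/28000000000 = 0.00257143 ms.
Per-hop propagation t_prop = 1700000/210000000 = 8.09524 ms.
Pipeline fill: first packet needs 4·t_tx to clear all hops; remaining 48 packets each add one t_tx.
Total = (4+49-1)·t_tx + 4·t_prop = 52·0.00257143 + 4·8.09524 = 32.51 ms.

32.51 ms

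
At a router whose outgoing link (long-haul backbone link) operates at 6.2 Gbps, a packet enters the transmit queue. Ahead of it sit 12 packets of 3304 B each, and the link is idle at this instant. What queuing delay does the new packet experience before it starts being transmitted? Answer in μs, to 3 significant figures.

Each queued packet: L/R = 26432/6200000000 = 4.26323 μs.
12 queued → 51.1587 μs.
Queuing delay = 51.2 μs.

51.2 μs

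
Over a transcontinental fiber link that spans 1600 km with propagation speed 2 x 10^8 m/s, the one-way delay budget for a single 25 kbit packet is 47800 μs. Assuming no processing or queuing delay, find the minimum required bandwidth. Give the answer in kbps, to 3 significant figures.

628 kbps

Propagation delay = 1600000 / 200000000 = 8000 μs.
Transmission budget = 47800 − 8000 = 39800 μs.
R ≥ L / t_tx = 25000 bits / 0.0398 s = 628 kbps.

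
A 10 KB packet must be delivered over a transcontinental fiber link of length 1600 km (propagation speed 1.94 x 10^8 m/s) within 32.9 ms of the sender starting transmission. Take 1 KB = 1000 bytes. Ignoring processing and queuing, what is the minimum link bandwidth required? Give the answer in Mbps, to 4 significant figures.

L = 80000 bits.
Propagation delay = 1600000 / 194000000 = 8.24742 ms.
Transmission budget = 32.9 − 8.24742 = 24.6526 ms.
R ≥ L / t_tx = 80000 bits / 0.0246526 s = 3.245 Mbps.

3.245 Mbps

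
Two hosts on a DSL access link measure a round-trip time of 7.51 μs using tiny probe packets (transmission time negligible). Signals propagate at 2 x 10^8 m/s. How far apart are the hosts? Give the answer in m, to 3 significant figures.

One-way propagation = RTT/2 = 3.755 μs.
d = s × t = 200000000 × 3.755e-06 = 751 m.

751 m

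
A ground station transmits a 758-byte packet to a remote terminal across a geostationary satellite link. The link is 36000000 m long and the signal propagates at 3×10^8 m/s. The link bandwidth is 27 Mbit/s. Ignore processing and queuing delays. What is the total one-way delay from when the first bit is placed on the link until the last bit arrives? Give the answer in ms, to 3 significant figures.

120 ms

L = 758 × 8 = 6064 bits.
Transmission delay = L/R = 6064 / 27000000 = 0.224593 ms.
Propagation delay = d/s = 36000000 m / 300000000 m/s = 120 ms.
Total = 120 ms.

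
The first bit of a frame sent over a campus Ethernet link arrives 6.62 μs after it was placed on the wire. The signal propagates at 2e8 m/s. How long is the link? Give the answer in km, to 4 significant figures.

d = s × t_prop = 200000000 × 6.62e-06 = 1.324 km.

1.324 km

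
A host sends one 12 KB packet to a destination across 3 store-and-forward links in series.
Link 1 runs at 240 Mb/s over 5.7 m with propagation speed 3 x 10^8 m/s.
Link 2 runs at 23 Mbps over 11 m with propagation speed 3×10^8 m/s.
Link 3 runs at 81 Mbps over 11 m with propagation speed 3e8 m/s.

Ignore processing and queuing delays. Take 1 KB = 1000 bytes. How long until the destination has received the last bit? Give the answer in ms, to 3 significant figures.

L = 96000 bits.
Transmission delays (L/R per hop): 0.4, 4.17391, 1.18519 ms; sum = 5.7591 ms.
Propagation delays (d/s per hop): 1.9e-05, 3.66667e-05, 3.66667e-05 ms; sum = 9.23333e-05 ms.
End-to-end = 5.76 ms.

5.76 ms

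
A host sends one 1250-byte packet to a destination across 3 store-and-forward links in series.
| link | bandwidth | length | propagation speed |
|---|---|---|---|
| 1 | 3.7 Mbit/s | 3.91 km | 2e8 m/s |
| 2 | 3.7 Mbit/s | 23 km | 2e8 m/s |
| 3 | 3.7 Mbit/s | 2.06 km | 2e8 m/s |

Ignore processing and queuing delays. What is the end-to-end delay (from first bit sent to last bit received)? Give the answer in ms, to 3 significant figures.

8.25 ms

L = 1250 × 8 = 10000 bits.
Transmission delay per hop = L/R = 10000/3700000 = 2.7027 ms; 3 hops → 8.10811 ms.
Propagation delays (d/s per hop): 0.01955, 0.115, 0.0103 ms; sum = 0.14485 ms.
End-to-end = 8.25 ms.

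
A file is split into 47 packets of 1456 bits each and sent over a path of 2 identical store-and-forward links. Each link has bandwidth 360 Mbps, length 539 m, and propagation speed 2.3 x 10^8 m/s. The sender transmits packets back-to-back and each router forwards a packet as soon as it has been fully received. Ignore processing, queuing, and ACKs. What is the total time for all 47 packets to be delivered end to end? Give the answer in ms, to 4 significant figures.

0.1988 ms

Per-hop transmission t_tx = L/R = 1456/360000000 = 0.00404444 ms.
Per-hop propagation t_prop = 539/2.3e+08 = 0.00234348 ms.
Pipeline fill: first packet needs 2·t_tx to clear all hops; remaining 46 packets each add one t_tx.
Total = (2+47-1)·t_tx + 2·t_prop = 48·0.00404444 + 2·0.00234348 = 0.1988 ms.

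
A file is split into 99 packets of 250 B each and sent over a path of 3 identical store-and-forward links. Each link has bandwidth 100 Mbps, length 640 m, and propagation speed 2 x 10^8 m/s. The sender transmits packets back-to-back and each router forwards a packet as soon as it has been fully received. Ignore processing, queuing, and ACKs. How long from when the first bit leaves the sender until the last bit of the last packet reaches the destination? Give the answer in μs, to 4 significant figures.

2030 μs

Per-hop transmission t_tx = L/R = 2000/100000000 = 20 μs.
Per-hop propagation t_prop = 640/200000000 = 3.2 μs.
Pipeline fill: first packet needs 3·t_tx to clear all hops; remaining 98 packets each add one t_tx.
Total = (3+99-1)·t_tx + 3·t_prop = 101·20 + 3·3.2 = 2030 μs.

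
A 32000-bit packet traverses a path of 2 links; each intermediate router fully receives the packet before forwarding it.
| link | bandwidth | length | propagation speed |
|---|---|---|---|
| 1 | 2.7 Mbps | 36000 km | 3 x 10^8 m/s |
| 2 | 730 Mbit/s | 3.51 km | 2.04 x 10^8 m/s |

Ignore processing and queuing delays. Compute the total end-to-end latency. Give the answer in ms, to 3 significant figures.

132 ms

Transmission delays (L/R per hop): 11.8519, 0.0438356 ms; sum = 11.8957 ms.
Propagation delays (d/s per hop): 120, 0.0172059 ms; sum = 120.017 ms.
End-to-end = 132 ms.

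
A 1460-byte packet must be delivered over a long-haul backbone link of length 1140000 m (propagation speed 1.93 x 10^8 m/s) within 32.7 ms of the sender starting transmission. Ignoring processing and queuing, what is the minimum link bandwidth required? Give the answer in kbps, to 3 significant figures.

L = 11680 bits.
Propagation delay = 1140000 / 193000000 = 5.90674 ms.
Transmission budget = 32.7 − 5.90674 = 26.7933 ms.
R ≥ L / t_tx = 11680 bits / 0.0267933 s = 436 kbps.

436 kbps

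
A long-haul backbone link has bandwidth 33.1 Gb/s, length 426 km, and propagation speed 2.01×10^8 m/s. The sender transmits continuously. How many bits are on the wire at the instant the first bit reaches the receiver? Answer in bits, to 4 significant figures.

70150000 bits

Propagation delay = 426000 / 2.01e+08 = 0.0021194 s.
BDP = R × t_prop = 33100000000 × 0.0021194 = 70152200 bits.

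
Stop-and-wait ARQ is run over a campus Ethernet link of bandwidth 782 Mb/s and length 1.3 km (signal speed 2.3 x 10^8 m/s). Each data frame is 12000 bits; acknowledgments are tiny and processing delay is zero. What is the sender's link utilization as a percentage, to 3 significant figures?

t_tx = L/R = 12000/782000000 = 1.53453e-05 s.
t_prop = 1300/2.3e+08 = 5.65217e-06 s; RTT = 1.13043e-05 s.
Cycle = t_tx + RTT = 2.66496e-05 s.
Utilization = t_tx / cycle = 1.53453e-05/2.66496e-05 = 57.6 %.

57.6 %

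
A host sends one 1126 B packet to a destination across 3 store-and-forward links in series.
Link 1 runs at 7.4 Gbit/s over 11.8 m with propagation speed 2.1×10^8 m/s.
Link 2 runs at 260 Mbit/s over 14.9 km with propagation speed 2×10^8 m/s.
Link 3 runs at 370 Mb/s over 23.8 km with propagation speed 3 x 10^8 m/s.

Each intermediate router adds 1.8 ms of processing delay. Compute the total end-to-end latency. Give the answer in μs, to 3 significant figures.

3810 μs

L = 1126 × 8 = 9008 bits.
Transmission delays (L/R per hop): 1.2173, 34.6462, 24.3459 μs; sum = 60.2094 μs.
Propagation delays (d/s per hop): 0.0561905, 74.5, 79.3333 μs; sum = 153.89 μs.
Processing at 2 router(s): 2 × 1.8 ms = 3600 μs.
End-to-end = 3810 μs.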